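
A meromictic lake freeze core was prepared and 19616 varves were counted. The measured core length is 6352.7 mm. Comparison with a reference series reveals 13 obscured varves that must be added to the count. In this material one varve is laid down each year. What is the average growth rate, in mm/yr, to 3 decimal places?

0.324 mm/yr

True varve count = 19616 + 13 = 19629.
6352.7 mm over 19629 years gives 6352.7 / 19629 ≈ 0.324 mm/yr.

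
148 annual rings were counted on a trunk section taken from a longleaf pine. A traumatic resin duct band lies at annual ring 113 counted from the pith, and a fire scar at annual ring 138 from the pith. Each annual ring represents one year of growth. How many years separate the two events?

25 years

The two markers are separated by 138 − 113 = 25 annual rings.
That is 25 years at one annual ring per year.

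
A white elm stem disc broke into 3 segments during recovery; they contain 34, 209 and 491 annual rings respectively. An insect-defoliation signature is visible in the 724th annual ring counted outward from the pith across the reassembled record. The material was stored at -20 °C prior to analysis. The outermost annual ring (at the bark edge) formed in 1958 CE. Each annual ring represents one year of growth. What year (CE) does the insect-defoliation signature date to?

1948 CE

Total annual rings = 34 + 209 + 491 = 734.
734 − 724 = 10 annual rings lie beyond the insect-defoliation signature toward the bark edge.
The annual ring at the bark edge is 1958 CE, so the insect-defoliation signature dates to 1958 − 10 = 1948 CE.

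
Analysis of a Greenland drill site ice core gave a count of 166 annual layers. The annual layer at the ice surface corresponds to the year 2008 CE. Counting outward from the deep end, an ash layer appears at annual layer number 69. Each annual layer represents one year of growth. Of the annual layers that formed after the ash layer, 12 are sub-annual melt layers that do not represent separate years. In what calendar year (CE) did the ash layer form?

Between annual layer 69 and the ice surface there are 166 − 69 = 97 annual layers.
Excluding 12 false annual layers: 97 − 12 = 85.
The annual layer at the ice surface is 2008 CE, so the ash layer dates to 2008 − 85 = 1923 CE.

1923 CE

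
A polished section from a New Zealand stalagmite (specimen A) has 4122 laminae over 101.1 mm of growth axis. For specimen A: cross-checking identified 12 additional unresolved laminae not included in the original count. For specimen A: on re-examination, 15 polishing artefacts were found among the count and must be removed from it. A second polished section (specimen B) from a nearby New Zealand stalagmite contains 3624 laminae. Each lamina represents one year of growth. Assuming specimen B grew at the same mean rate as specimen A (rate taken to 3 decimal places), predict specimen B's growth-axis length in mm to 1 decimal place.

Specimen A: true lamina count = 4122 − 15 + 12 = 4119.
A: Extension rate ≈ 101.1 / 4119 = 0.025 mm/year.
Length of B = 0.025 × 3624 = 90.6 mm.

90.6 mm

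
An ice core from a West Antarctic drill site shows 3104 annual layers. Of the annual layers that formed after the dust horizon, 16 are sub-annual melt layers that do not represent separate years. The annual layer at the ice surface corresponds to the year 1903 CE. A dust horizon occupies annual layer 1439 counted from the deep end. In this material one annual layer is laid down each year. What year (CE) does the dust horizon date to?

254 CE

Between annual layer 1439 and the ice surface there are 3104 − 1439 = 1665 annual layers.
Removing the 16 false annual layers leaves 1665 − 16 = 1649 true annual layers beyond the dust horizon.
1903 − 1649 = 254 CE.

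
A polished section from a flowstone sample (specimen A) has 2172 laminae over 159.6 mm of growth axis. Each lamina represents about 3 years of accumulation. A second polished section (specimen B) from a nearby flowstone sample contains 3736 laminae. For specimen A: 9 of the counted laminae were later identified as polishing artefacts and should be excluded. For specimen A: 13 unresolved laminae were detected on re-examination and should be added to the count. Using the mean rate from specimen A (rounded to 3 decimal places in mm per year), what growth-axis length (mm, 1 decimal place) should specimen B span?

Specimen A: adjusted count: 2172 − 9 + 13 = 2176 laminae.
Specimen A: multiplying by 3 years per lamina: 2176 × 3 = 6528 years.
A: Mean rate = 159.6 mm / 6528 years ≈ 0.024 mm per year.
Specimen B: at 3 years per lamina, 3736 × 3 = 11208 years. B's length ≈ 0.024 × 11208 = 269.0 mm.

269.0 mm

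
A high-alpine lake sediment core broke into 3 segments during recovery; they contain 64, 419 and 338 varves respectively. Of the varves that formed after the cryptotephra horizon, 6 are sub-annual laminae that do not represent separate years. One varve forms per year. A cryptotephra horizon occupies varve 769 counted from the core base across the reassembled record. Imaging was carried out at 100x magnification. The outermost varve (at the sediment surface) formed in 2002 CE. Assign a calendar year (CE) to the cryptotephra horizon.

1956 CE

Total varves = 64 + 419 + 338 = 821.
Between varve 769 and the sediment surface there are 821 − 769 = 52 varves.
52 − 6 false = 46 true varves after the cryptotephra horizon.
The varve at the sediment surface is 2002 CE, so the cryptotephra horizon dates to 2002 − 46 = 1956 CE.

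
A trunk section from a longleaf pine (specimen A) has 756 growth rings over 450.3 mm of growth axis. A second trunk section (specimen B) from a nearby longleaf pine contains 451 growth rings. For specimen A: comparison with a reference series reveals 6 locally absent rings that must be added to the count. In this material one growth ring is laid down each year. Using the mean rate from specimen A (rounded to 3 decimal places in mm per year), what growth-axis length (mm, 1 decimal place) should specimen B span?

Specimen A: true growth ring count = 756 + 6 = 762.
A: Mean rate = 450.3 mm / 762 years ≈ 0.591 mm/year.
Length of B = 0.591 × 451 = 266.5 mm.

266.5 mm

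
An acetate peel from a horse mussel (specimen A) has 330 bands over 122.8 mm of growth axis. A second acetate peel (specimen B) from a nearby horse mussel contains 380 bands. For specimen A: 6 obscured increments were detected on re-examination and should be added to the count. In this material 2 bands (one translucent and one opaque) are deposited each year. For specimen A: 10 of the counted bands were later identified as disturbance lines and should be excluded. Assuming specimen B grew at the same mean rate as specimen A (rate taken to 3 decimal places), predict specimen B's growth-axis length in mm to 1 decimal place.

143.1 mm

Specimen A: adjusted count: 330 − 10 + 6 = 326 bands.
Specimen A: dividing by 2 bands per year: 326 / 2 = 163 years.
A: Mean rate = 122.8 mm / 163 years ≈ 0.753 mm/yr.
Specimen B: with 2 bands per year, 380 / 2 = 190 years. For B, 0.753 mm/year × 190 years = 143.1 mm.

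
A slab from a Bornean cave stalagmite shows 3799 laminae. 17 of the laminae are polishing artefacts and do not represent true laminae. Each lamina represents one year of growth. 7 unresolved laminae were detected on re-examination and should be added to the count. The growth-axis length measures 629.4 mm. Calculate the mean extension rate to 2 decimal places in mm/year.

0.17 mm/year

After corrections the count is 3799 − 17 + 7 = 3789 laminae.
629.4 mm over 3789 years gives 629.4 / 3789 ≈ 0.17 mm/year.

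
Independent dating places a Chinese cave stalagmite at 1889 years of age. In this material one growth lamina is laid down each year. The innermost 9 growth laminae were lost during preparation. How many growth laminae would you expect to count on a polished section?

One growth lamina per year gives 1889 growth laminae over 1889 years.
Less the 9 uncaptured growth laminae: 1889 − 9 = 1880.

1880 growth laminae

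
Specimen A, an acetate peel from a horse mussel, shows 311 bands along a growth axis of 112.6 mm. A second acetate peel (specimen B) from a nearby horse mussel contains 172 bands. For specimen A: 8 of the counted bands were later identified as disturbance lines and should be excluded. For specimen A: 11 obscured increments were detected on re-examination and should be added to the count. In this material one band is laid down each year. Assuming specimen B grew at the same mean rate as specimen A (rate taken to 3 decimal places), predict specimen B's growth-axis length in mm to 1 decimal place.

Specimen A: after corrections the count is 311 − 8 + 11 = 314 bands.
A: Mean rate = 112.6 mm / 314 years ≈ 0.359 mm/yr.
Length of B = 0.359 × 172 = 61.7 mm.

61.7 mm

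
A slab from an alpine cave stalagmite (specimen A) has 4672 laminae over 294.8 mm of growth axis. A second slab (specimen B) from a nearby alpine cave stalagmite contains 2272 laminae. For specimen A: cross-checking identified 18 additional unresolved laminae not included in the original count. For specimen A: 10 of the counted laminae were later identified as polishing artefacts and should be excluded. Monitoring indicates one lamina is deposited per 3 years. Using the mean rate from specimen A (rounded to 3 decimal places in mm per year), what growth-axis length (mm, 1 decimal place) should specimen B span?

Specimen A: adjusted count: 4672 − 10 + 18 = 4680 laminae.
Specimen A: at 3 years per lamina, 4680 × 3 = 14040 years.
A: Extension rate ≈ 294.8 / 14040 = 0.021 mm per year.
Specimen B: 2272 laminae at 3 years each span 2272 × 3 = 6816 years. For B, 0.021 mm/year × 6816 years = 143.1 mm.

143.1 mm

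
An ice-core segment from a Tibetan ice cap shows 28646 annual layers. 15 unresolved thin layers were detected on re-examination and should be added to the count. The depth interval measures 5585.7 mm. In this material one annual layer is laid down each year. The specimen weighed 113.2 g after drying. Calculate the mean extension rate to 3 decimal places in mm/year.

Correcting the raw count gives 28646 + 15 = 28661 true annual layers.
Mean rate = 5585.7 mm / 28661 years ≈ 0.195 mm/year.

0.195 mm/year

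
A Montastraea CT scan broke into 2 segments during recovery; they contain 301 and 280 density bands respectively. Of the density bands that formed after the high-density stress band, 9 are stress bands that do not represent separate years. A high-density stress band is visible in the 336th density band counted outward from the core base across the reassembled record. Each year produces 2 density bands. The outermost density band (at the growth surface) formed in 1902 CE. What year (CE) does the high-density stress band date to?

1784 CE

Total density bands = 301 + 280 = 581.
581 − 336 = 245 density bands lie beyond the high-density stress band toward the growth surface.
Excluding 9 false density bands: 245 − 9 = 236.
With 2 density bands per year, 236 / 2 = 118 years.
The density band at the growth surface is 1902 CE, so the high-density stress band dates to 1902 − 118 = 1784 CE.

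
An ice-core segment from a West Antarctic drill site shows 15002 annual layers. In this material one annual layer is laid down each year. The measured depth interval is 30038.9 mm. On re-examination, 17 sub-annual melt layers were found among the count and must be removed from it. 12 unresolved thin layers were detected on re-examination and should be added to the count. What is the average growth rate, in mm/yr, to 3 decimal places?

2.003 mm/yr

True annual layer count = 15002 − 17 + 12 = 14997.
Mean rate = 30038.9 mm / 14997 years ≈ 2.003 mm/yr.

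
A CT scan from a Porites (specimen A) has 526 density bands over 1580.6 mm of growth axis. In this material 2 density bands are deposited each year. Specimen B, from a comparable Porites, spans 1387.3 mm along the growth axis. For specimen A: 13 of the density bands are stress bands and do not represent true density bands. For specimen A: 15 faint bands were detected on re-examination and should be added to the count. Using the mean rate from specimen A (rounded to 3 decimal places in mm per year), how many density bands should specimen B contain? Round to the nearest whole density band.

Specimen A: correcting the raw count gives 526 − 13 + 15 = 528 true density bands.
Specimen A: with 2 density bands per year, 528 / 2 = 264 years.
A: Mean rate = 1580.6 mm / 264 years ≈ 5.987 mm per year.
For B, 1387.3 / 5.987 = 231.72 years; at 2 density bands per year that is 231.72 × 2 ≈ 463 density bands.

463 density bands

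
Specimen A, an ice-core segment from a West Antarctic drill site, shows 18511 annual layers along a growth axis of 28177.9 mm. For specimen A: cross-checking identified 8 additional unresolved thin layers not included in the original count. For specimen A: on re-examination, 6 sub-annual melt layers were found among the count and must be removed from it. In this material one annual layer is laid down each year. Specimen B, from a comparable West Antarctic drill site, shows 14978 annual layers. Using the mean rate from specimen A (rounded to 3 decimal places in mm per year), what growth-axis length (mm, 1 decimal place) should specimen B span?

Specimen A: after corrections the count is 18511 − 6 + 8 = 18513 annual layers.
A: Extension rate ≈ 28177.9 / 18513 = 1.522 mm/year.
B's length ≈ 1.522 × 14978 = 22796.5 mm.

22796.5 mm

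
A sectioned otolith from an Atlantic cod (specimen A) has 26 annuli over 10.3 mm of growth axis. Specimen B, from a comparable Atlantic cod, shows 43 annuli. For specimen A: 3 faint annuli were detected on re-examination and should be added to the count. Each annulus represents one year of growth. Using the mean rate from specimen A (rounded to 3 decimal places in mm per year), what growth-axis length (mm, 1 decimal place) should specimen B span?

Specimen A: correcting the raw count gives 26 + 3 = 29 true annuli.
A: 10.3 mm over 29 years gives 10.3 / 29 ≈ 0.355 mm/year.
Length of B = 0.355 × 43 = 15.3 mm.

15.3 mm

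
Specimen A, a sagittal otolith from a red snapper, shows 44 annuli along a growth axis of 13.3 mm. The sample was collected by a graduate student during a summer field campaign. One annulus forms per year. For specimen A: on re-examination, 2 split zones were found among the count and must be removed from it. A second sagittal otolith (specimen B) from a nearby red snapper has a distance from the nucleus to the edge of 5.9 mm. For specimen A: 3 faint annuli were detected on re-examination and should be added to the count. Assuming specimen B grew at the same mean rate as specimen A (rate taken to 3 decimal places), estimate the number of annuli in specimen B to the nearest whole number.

Specimen A: correcting the raw count gives 44 − 2 + 3 = 45 true annuli.
A: Extension rate ≈ 13.3 / 45 = 0.296 mm per year.
B spans 5.9 / 0.296 = 19.93 years ≈ 20 annuli.

20 annuli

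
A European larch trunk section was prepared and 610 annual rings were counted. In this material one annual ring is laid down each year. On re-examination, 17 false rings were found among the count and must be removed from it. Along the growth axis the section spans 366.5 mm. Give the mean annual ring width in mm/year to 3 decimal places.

Correcting the raw count gives 610 − 17 = 593 true annual rings.
Extension rate ≈ 366.5 / 593 = 0.618 mm/year.

0.618 mm/year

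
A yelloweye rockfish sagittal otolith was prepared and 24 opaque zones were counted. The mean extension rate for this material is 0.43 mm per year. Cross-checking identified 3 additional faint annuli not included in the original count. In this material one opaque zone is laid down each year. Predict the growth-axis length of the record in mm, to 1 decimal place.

True opaque zone count = 24 + 3 = 27.
Predicted length = 0.43 mm/year × 27 years = 11.6 mm.

11.6 mm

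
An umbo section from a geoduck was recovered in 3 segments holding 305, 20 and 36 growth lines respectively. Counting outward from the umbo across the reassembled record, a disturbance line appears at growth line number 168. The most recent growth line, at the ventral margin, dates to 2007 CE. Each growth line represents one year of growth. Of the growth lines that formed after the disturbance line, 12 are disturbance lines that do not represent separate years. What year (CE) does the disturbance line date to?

Total growth lines = 305 + 20 + 36 = 361.
The disturbance line sits at growth line 168 from the umbo, so 361 − 168 = 193 growth lines formed after it.
Excluding 12 false growth lines: 193 − 12 = 181.
2007 − 181 = 1826 CE.

1826 CE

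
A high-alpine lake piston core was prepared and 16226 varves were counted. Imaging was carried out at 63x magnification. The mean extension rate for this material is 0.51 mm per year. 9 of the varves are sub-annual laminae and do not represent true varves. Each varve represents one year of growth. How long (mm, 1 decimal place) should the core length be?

8270.7 mm

True varve count = 16226 − 9 = 16217.
Length ≈ 0.51 × 16217 = 8270.7 mm.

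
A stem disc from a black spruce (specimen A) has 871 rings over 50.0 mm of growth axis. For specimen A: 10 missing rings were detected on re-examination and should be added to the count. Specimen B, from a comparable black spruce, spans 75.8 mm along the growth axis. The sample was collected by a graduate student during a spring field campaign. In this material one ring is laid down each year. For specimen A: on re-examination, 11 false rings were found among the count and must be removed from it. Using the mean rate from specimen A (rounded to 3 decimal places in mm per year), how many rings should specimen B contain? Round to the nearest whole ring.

Specimen A: correcting the raw count gives 871 − 11 + 10 = 870 true rings.
A: Mean rate = 50.0 mm / 870 years ≈ 0.057 mm/year.
B spans 75.8 / 0.057 = 1329.82 years ≈ 1330 rings.

1330 rings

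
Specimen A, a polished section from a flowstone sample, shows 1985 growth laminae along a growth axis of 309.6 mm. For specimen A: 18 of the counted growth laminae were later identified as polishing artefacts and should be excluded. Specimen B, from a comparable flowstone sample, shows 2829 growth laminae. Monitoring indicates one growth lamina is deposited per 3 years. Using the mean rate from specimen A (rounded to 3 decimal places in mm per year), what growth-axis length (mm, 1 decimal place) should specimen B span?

441.3 mm

Specimen A: correcting the raw count gives 1985 − 18 = 1967 true growth laminae.
Specimen A: at 3 years per growth lamina, 1967 × 3 = 5901 years.
A: Extension rate ≈ 309.6 / 5901 = 0.052 mm/yr.
Specimen B: 2829 growth laminae at 3 years each span 2829 × 3 = 8487 years. B's length ≈ 0.052 × 8487 = 441.3 mm.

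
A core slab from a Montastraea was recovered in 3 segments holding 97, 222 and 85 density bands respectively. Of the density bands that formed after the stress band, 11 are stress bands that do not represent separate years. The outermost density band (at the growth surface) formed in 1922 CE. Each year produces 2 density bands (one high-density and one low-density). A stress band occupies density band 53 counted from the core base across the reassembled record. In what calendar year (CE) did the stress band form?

Total density bands = 97 + 222 + 85 = 404.
404 − 53 = 351 density bands lie beyond the stress band toward the growth surface.
351 − 11 false = 340 true density bands after the stress band.
340 density bands at 2 per year is 340 / 2 = 170 years.
Counting back 170 years from 1922 CE places the stress band in 1922 − 170 = 1752 CE.

1752 CE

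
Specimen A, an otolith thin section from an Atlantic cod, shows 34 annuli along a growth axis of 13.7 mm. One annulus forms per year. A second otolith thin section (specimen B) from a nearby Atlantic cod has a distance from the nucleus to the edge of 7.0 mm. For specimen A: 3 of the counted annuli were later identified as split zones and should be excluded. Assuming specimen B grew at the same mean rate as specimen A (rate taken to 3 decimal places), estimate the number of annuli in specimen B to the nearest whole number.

16 annuli

Specimen A: after corrections the count is 34 − 3 = 31 annuli.
A: Mean rate = 13.7 mm / 31 years ≈ 0.442 mm/year.
For B, 7.0 / 0.442 = 15.84 years ≈ 16 annuli.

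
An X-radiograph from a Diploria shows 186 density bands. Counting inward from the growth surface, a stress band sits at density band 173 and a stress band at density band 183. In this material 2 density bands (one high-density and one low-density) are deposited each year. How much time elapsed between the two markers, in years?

183 − 173 = 10 density bands lie between the two events.
With 2 density bands per year, 10 / 2 = 5 years.

5 yr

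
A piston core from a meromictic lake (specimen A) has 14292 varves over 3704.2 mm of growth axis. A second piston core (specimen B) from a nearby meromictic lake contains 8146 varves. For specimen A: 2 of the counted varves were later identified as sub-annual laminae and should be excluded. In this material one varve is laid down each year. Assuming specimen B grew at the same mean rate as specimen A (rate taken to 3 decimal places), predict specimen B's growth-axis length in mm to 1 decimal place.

Specimen A: after corrections the count is 14292 − 2 = 14290 varves.
A: 3704.2 mm over 14290 years gives 3704.2 / 14290 ≈ 0.259 mm/yr.
Length of B = 0.259 × 8146 = 2109.8 mm.

2109.8 mm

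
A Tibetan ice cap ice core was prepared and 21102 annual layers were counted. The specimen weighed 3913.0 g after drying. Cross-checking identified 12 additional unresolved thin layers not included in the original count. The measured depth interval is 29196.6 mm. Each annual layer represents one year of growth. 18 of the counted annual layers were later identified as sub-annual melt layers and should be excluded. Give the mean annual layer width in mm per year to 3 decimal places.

1.384 mm per year

After corrections the count is 21102 − 18 + 12 = 21096 annual layers.
Mean rate = 29196.6 mm / 21096 years ≈ 1.384 mm per year.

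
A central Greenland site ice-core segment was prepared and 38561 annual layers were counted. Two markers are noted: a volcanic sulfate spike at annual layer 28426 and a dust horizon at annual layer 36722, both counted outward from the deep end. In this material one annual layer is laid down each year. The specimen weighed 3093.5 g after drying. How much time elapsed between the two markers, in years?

8296 years

36722 − 28426 = 8296 annual layers lie between the two events.
One annual layer per year makes the interval 8296 years.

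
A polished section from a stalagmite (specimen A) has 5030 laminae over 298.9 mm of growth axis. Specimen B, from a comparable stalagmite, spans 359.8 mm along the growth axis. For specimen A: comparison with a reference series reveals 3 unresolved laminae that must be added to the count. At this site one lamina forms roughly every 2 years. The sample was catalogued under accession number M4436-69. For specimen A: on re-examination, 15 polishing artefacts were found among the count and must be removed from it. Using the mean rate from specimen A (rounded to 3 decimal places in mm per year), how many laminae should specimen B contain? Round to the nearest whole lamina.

5997 laminae

Specimen A: true lamina count = 5030 − 15 + 3 = 5018.
Specimen A: 5018 laminae at 2 years each span 5018 × 2 = 10036 years.
A: Extension rate ≈ 298.9 / 10036 = 0.030 mm/year.
B spans 359.8 / 0.030 = 11993.33 years; at 2 years per lamina that is 11993.33 / 2 ≈ 5997 laminae.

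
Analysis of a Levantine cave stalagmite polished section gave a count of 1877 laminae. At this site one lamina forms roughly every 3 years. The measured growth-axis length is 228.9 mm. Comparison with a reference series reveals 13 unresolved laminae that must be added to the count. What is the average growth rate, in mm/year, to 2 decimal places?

Adjusted count: 1877 + 13 = 1890 laminae.
Multiplying by 3 years per lamina: 1890 × 3 = 5670 years.
Mean rate = 228.9 mm / 5670 years ≈ 0.04 mm/year.

0.04 mm/year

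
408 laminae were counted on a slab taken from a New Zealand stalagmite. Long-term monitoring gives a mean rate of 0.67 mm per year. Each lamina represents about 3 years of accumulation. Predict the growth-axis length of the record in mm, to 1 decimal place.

408 laminae at 3 years each span 408 × 3 = 1224 years.
Length ≈ 0.67 × 1224 = 820.1 mm.

820.1 mm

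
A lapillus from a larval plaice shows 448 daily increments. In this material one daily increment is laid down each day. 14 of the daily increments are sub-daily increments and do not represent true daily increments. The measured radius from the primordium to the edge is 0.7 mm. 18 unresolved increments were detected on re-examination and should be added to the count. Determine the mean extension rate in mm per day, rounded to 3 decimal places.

Correcting the raw count gives 448 − 14 + 18 = 452 true daily increments.
0.7 mm over 452 days gives 0.7 / 452 ≈ 0.002 mm per day.

0.002 mm per day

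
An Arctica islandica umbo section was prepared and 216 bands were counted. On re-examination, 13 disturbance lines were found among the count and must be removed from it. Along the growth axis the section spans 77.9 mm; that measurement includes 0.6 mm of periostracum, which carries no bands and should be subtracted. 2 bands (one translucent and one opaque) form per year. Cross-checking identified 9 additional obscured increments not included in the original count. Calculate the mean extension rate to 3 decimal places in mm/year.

Adjusted count: 216 − 13 + 9 = 212 bands.
Dividing by 2 bands per year: 212 / 2 = 106 years.
Removing the 0.6 mm offcut leaves 77.9 − 0.6 = 77.3 mm.
77.3 mm over 106 years gives 77.3 / 106 ≈ 0.729 mm/year.

0.729 mm/year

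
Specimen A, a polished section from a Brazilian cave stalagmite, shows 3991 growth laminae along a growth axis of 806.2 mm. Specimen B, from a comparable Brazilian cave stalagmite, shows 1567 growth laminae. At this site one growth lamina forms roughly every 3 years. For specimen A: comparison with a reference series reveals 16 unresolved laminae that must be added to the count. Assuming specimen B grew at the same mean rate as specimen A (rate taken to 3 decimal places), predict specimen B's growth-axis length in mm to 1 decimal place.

Specimen A: adjusted count: 3991 + 16 = 4007 growth laminae.
Specimen A: at 3 years per growth lamina, 4007 × 3 = 12021 years.
A: Extension rate ≈ 806.2 / 12021 = 0.067 mm/year.
Specimen B: multiplying by 3 years per growth lamina: 1567 × 3 = 4701 years. Length of B = 0.067 × 4701 = 315.0 mm.

315.0 mm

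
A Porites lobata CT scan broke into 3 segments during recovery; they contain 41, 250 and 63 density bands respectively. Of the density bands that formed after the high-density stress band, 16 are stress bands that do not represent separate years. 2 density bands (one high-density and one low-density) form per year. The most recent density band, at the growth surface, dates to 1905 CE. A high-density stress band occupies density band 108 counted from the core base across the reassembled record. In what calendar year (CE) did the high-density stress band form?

Total density bands = 41 + 250 + 63 = 354.
Between density band 108 and the growth surface there are 354 − 108 = 246 density bands.
246 − 16 false = 230 true density bands after the high-density stress band.
230 density bands at 2 per year is 230 / 2 = 115 years.
Counting back 115 years from 1905 CE places the high-density stress band in 1905 − 115 = 1790 CE.

1790 CE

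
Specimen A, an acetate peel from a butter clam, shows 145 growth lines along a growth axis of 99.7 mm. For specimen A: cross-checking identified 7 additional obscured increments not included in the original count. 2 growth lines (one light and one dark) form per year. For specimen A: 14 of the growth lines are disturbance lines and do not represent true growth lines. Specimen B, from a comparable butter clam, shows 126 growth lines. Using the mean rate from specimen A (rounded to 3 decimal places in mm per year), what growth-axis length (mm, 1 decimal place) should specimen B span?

Specimen A: true growth line count = 145 − 14 + 7 = 138.
Specimen A: dividing by 2 growth lines per year: 138 / 2 = 69 years.
A: 99.7 mm over 69 years gives 99.7 / 69 ≈ 1.445 mm per year.
Specimen B: with 2 growth lines per year, 126 / 2 = 63 years. For B, 1.445 mm/year × 63 years = 91.0 mm.

91.0 mm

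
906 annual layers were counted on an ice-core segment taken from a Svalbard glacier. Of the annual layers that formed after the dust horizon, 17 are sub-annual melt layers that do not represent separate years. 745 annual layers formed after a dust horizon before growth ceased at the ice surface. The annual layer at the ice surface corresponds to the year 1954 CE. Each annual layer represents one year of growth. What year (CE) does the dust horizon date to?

There are 745 annual layers younger than the dust horizon.
745 − 17 false = 728 true annual layers after the dust horizon.
The annual layer at the ice surface is 1954 CE, so the dust horizon dates to 1954 − 728 = 1226 CE.

1226 CE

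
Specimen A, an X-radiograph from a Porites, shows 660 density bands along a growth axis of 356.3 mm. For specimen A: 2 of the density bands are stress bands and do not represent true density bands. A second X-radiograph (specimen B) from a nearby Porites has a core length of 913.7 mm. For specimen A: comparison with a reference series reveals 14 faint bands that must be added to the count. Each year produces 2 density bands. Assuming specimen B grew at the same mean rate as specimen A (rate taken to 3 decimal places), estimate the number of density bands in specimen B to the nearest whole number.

1724 density bands

Specimen A: after corrections the count is 660 − 2 + 14 = 672 density bands.
Specimen A: dividing by 2 density bands per year: 672 / 2 = 336 years.
A: 356.3 mm over 336 years gives 356.3 / 336 ≈ 1.060 mm per year.
For B, 913.7 / 1.060 = 861.98 years; at 2 density bands per year that is 861.98 × 2 ≈ 1724 density bands.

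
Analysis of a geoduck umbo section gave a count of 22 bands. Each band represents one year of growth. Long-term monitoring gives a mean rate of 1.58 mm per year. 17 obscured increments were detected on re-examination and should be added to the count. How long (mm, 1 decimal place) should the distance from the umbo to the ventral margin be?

True band count = 22 + 17 = 39.
39 years at 1.58 mm/year gives 1.58 × 39 = 61.6 mm.

61.6 mm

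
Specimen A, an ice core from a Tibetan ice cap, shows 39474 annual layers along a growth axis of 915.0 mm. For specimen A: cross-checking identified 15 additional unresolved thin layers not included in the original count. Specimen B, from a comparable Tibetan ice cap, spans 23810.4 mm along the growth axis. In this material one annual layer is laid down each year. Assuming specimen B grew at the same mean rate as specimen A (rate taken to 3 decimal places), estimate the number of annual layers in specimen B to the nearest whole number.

Specimen A: after corrections the count is 39474 + 15 = 39489 annual layers.
A: Extension rate ≈ 915.0 / 39489 = 0.023 mm/year.
B spans 23810.4 / 0.023 = 1035234.78 years ≈ 1035235 annual layers.

1035235 annual layers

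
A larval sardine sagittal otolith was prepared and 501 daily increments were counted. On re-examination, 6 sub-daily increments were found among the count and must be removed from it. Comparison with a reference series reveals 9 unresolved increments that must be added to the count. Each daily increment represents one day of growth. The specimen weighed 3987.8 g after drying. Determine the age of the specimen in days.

Correcting the raw count gives 501 − 6 + 9 = 504 true daily increments.
One daily increment per day makes the duration 504 days.

504 days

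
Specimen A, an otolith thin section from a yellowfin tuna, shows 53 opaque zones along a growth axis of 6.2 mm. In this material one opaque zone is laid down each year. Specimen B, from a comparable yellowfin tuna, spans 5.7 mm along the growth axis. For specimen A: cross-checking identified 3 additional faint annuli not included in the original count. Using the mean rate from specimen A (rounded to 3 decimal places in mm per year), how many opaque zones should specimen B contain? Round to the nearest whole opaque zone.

Specimen A: after corrections the count is 53 + 3 = 56 opaque zones.
A: 6.2 mm over 56 years gives 6.2 / 56 ≈ 0.111 mm/year.
Specimen B: 5.7 mm / 0.111 mm per year = 51.35 years ≈ 51 opaque zones.

51 opaque zones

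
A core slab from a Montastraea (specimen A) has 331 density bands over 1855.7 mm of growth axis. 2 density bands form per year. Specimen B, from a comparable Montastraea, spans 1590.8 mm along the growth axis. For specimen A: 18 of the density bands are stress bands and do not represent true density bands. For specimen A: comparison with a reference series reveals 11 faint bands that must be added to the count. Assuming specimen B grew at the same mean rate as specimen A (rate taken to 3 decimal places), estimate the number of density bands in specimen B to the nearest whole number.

278 density bands

Specimen A: adjusted count: 331 − 18 + 11 = 324 density bands.
Specimen A: 324 density bands at 2 per year is 324 / 2 = 162 years.
A: 1855.7 mm over 162 years gives 1855.7 / 162 ≈ 11.455 mm per year.
Specimen B: 1590.8 mm / 11.455 mm per year = 138.87 years; at 2 density bands per year that is 138.87 × 2 ≈ 278 density bands.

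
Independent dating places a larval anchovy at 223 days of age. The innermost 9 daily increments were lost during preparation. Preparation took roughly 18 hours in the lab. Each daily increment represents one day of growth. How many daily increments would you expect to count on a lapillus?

One daily increment per day gives 223 daily increments over 223 days.
Subtracting the 9 daily increments not captured gives 223 − 9 = 214 daily increments in the record.

214 daily increments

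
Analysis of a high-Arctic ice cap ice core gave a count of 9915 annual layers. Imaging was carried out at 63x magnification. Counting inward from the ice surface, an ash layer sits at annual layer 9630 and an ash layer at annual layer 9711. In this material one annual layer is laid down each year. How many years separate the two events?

The two markers are separated by 9711 − 9630 = 81 annual layers.
One annual layer per year makes the interval 81 years.

81 yr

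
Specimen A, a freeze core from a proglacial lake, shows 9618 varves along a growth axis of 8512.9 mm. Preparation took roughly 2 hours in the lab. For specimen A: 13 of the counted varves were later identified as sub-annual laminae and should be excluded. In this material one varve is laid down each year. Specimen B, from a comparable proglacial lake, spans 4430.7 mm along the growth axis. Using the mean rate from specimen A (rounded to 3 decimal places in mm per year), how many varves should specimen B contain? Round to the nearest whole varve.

Specimen A: true varve count = 9618 − 13 = 9605.
A: 8512.9 mm over 9605 years gives 8512.9 / 9605 ≈ 0.886 mm/year.
For B, 4430.7 / 0.886 = 5000.79 years ≈ 5001 varves.

5001 varves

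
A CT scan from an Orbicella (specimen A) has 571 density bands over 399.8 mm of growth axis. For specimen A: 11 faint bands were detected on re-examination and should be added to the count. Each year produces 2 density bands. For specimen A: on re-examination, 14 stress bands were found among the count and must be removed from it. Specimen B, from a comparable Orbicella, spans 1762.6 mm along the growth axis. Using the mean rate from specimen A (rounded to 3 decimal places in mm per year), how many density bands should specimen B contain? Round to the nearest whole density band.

2504 density bands

Specimen A: true density band count = 571 − 14 + 11 = 568.
Specimen A: with 2 density bands per year, 568 / 2 = 284 years.
A: 399.8 mm over 284 years gives 399.8 / 284 ≈ 1.408 mm per year.
For B, 1762.6 / 1.408 = 1251.85 years; at 2 density bands per year that is 1251.85 × 2 ≈ 2504 density bands.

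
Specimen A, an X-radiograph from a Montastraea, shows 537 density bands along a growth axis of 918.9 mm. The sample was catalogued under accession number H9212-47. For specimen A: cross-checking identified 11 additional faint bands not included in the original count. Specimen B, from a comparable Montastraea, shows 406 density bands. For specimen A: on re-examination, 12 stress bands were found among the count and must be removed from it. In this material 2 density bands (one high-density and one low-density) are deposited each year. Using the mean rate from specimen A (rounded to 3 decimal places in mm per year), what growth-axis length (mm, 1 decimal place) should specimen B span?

Specimen A: after corrections the count is 537 − 12 + 11 = 536 density bands.
Specimen A: with 2 density bands per year, 536 / 2 = 268 years.
A: Extension rate ≈ 918.9 / 268 = 3.429 mm/year.
Specimen B: with 2 density bands per year, 406 / 2 = 203 years. For B, 3.429 mm/year × 203 years = 696.1 mm.

696.1 mm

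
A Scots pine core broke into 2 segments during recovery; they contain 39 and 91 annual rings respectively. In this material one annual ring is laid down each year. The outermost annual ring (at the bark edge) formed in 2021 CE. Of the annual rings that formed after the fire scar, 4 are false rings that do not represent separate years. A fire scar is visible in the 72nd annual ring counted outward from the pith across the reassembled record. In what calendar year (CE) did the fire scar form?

1967 CE

Total annual rings = 39 + 91 = 130.
Between annual ring 72 and the bark edge there are 130 − 72 = 58 annual rings.
Removing the 4 false annual rings leaves 58 − 4 = 54 true annual rings beyond the fire scar.
Counting back 54 years from 2021 CE places the fire scar in 2021 − 54 = 1967 CE.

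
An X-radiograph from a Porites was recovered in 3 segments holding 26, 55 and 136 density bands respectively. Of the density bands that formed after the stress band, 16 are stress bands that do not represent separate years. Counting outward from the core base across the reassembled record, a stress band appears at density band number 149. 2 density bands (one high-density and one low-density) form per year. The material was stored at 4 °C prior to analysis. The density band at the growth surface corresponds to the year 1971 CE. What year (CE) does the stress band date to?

1945 CE

Total density bands = 26 + 55 + 136 = 217.
The stress band sits at density band 149 from the core base, so 217 − 149 = 68 density bands formed after it.
Excluding 16 false density bands: 68 − 16 = 52.
Dividing by 2 density bands per year: 52 / 2 = 26 years.
1971 − 26 = 1945 CE.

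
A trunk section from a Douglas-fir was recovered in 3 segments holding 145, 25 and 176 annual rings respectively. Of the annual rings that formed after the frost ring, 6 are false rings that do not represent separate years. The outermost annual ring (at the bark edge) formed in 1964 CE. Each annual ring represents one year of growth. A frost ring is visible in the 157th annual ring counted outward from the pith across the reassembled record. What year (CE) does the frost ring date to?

Total annual rings = 145 + 25 + 176 = 346.
The frost ring sits at annual ring 157 from the pith, so 346 − 157 = 189 annual rings formed after it.
Excluding 6 false annual rings: 189 − 6 = 183.
1964 − 183 = 1781 CE.

1781 CE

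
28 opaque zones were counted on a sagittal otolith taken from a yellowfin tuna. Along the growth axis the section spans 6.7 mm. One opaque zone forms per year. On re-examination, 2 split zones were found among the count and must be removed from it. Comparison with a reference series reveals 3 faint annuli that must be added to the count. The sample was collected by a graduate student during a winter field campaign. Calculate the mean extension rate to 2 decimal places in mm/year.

0.23 mm/year

True opaque zone count = 28 − 2 + 3 = 29.
Mean rate = 6.7 mm / 29 years ≈ 0.23 mm/year.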